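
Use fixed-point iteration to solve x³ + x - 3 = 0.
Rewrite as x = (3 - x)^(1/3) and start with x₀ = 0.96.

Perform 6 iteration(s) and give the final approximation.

Equation: x³ + x - 3 = 0
Fixed-point form: x = (3 - x)^(1/3)
x₀ = 0.96

x_1 = g(0.960000) = 1.268265
x_2 = g(1.268265) = 1.200864
x_3 = g(1.200864) = 1.216246
x_4 = g(1.216246) = 1.212770
x_5 = g(1.212770) = 1.213557
x_6 = g(1.213557) = 1.213379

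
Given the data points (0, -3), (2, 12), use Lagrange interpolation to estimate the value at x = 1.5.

Lagrange interpolation formula:
P(x) = Σ yᵢ × Lᵢ(x)
where Lᵢ(x) = Π_{j≠i} (x - xⱼ)/(xᵢ - xⱼ)

L_0(1.5) = (1.5 - 2)/(0 - 2) = 0.250000
L_1(1.5) = (1.5 - 0)/(2 - 0) = 0.750000

P(1.5) = (-3)×L_0(1.5) + 12×L_1(1.5)
P(1.5) = 8.250000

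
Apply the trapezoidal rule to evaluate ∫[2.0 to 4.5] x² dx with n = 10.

f(x) = x²
a = 2.0, b = 4.5, n = 10
h = (b - a)/n = 0.250000

Trapezoidal rule: (h/2)[f(x₀) + 2f(x₁) + 2f(x₂) + ... + f(xₙ)]

x_0 = 2.0000, f(x_0) = 4.000000, coefficient = 1
x_1 = 2.2500, f(x_1) = 5.062500, coefficient = 2
x_2 = 2.5000, f(x_2) = 6.250000, coefficient = 2
x_3 = 2.7500, f(x_3) = 7.562500, coefficient = 2
x_4 = 3.0000, f(x_4) = 9.000000, coefficient = 2
x_5 = 3.2500, f(x_5) = 10.562500, coefficient = 2
x_6 = 3.5000, f(x_6) = 12.250000, coefficient = 2
x_7 = 3.7500, f(x_7) = 14.062500, coefficient = 2
x_8 = 4.0000, f(x_8) = 16.000000, coefficient = 2
x_9 = 4.2500, f(x_9) = 18.062500, coefficient = 2
x_10 = 4.5000, f(x_10) = 20.250000, coefficient = 1

I ≈ (0.250000/2) × 221.875000 = 27.734375
Exact value: 27.708333
Error: 0.026042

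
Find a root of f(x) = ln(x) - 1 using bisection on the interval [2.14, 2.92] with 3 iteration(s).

f(x) = ln(x) - 1
Initial interval: [2.14, 2.92]

Iteration 1:
  c_1 = (2.140000 + 2.920000)/2 = 2.530000
  f(c_1) = f(2.530000) = -0.071781
  f(a) × f(c) ≥ 0, new interval: [2.530000, 2.920000]
Iteration 2:
  c_2 = (2.530000 + 2.920000)/2 = 2.725000
  f(c_2) = f(2.725000) = 0.002468
  f(a) × f(c) < 0, new interval: [2.530000, 2.725000]
Iteration 3:
  c_3 = (2.530000 + 2.725000)/2 = 2.627500
  f(c_3) = f(2.627500) = -0.033967
  f(a) × f(c) ≥ 0, new interval: [2.627500, 2.725000]

After 3 iteration(s), the approximation is c_3 = 2.627500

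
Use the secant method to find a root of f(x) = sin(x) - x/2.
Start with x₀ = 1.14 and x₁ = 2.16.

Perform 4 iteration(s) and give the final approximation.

f(x) = sin(x) - x/2
x₀ = 1.14, x₁ = 2.16

Secant formula: x_{n+1} = x_n - f(x_n)(x_n - x_{n-1})/(f(x_n) - f(x_{n-1}))

Iteration 1:
  f(1.140000) = 0.338633
  f(2.160000) = -0.248617
  x_2 = 2.160000 - (-0.248617)×(2.160000 - 1.140000)/(-0.248617 - 0.338633)
       = 1.728176
Iteration 2:
  f(2.160000) = -0.248617
  f(1.728176) = 0.123554
  x_3 = 1.728176 - 0.123554×(1.728176 - 2.160000)/(0.123554 - (-0.248617))
       = 1.871533
Iteration 3:
  f(1.728176) = 0.123554
  f(1.871533) = 0.019352
  x_4 = 1.871533 - 0.019352×(1.871533 - 1.728176)/(0.019352 - 0.123554)
       = 1.898157
Iteration 4:
  f(1.871533) = 0.019352
  f(1.898157) = -0.002184
  x_5 = 1.898157 - (-0.002184)×(1.898157 - 1.871533)/(-0.002184 - 0.019352)
       = 1.895457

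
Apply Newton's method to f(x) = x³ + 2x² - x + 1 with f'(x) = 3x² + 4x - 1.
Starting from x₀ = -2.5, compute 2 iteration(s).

f(x) = x³ + 2x² - x + 1
f'(x) = 3x² + 4x - 1
x₀ = -2.5

Newton-Raphson formula: x_{n+1} = x_n - f(x_n)/f'(x_n)

Iteration 1:
  f(-2.500000) = 0.375000
  f'(-2.500000) = 7.750000
  x_1 = -2.500000 - 0.375000/7.750000 = -2.548387
Iteration 2:
  f(-2.548387) = -0.012991
  f'(-2.548387) = 8.289282
  x_2 = -2.548387 - (-0.012991)/8.289282 = -2.546820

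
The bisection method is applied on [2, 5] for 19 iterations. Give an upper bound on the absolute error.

Bisection error bound: |error| ≤ (b-a)/2^n
|error| ≤ (5 - 2)/2^19 = 3/2^19
|error| ≤ 0.0000057220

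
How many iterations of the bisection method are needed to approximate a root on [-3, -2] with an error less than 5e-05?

We need (b-a)/2^n ≤ 5e-05
(-2 - (-3))/2^n ≤ 5e-05
1/2^n ≤ 5e-05
2^n ≥ 20000
n ≥ log₂(20000) = 14.29
n ≥ 15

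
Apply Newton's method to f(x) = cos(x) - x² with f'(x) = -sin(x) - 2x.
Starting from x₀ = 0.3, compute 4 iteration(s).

f(x) = cos(x) - x²
f'(x) = -sin(x) - 2x
x₀ = 0.3

Newton-Raphson formula: x_{n+1} = x_n - f(x_n)/f'(x_n)

Iteration 1:
  f(0.300000) = 0.865336
  f'(0.300000) = -0.895520
  x_1 = 0.300000 - 0.865336/(-0.895520) = 1.266295
Iteration 2:
  f(1.266295) = -1.303685
  f'(1.266295) = -3.486586
  x_2 = 1.266295 - (-1.303685)/(-3.486586) = 0.892380
Iteration 3:
  f(0.892380) = -0.168782
  f'(0.892380) = -2.563329
  x_3 = 0.892380 - (-0.168782)/(-2.563329) = 0.826535
Iteration 4:
  f(0.826535) = -0.005733
  f'(0.826535) = -2.388660
  x_4 = 0.826535 - (-0.005733)/(-2.388660) = 0.824136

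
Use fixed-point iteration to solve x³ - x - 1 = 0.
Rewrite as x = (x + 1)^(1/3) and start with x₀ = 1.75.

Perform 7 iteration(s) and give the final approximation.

Equation: x³ - x - 1 = 0
Fixed-point form: x = (x + 1)^(1/3)
x₀ = 1.75

x_1 = g(1.750000) = 1.401020
x_2 = g(1.401020) = 1.339055
x_3 = g(1.339055) = 1.327436
x_4 = g(1.327436) = 1.325234
x_5 = g(1.325234) = 1.324816
x_6 = g(1.324816) = 1.324737
x_7 = g(1.324737) = 1.324721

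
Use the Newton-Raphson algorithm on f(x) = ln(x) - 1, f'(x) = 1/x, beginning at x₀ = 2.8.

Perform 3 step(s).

f(x) = ln(x) - 1
f'(x) = 1/x
x₀ = 2.8

Newton-Raphson formula: x_{n+1} = x_n - f(x_n)/f'(x_n)

Iteration 1:
  f(2.800000) = 0.029619
  f'(2.800000) = 0.357143
  x_1 = 2.800000 - 0.029619/0.357143 = 2.717066
Iteration 2:
  f(2.717066) = -0.000448
  f'(2.717066) = 0.368044
  x_2 = 2.717066 - (-0.000448)/0.368044 = 2.718282
Iteration 3:
  f(2.718282) = 0.000000
  f'(2.718282) = 0.367879
  x_3 = 2.718282 - 0.000000/0.367879 = 2.718282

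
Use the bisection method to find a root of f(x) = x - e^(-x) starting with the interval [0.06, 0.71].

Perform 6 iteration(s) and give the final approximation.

f(x) = x - e^(-x)
Initial interval: [0.06, 0.71]

Iteration 1:
  c_1 = (0.060000 + 0.710000)/2 = 0.385000
  f(c_1) = f(0.385000) = -0.295451
  f(a) × f(c) ≥ 0, new interval: [0.385000, 0.710000]
Iteration 2:
  c_2 = (0.385000 + 0.710000)/2 = 0.547500
  f(c_2) = f(0.547500) = -0.030894
  f(a) × f(c) ≥ 0, new interval: [0.547500, 0.710000]
Iteration 3:
  c_3 = (0.547500 + 0.710000)/2 = 0.628750
  f(c_3) = f(0.628750) = 0.095492
  f(a) × f(c) < 0, new interval: [0.547500, 0.628750]
Iteration 4:
  c_4 = (0.547500 + 0.628750)/2 = 0.588125
  f(c_4) = f(0.588125) = 0.032757
  f(a) × f(c) < 0, new interval: [0.547500, 0.588125]
Iteration 5:
  c_5 = (0.547500 + 0.588125)/2 = 0.567813
  f(c_5) = f(0.567813) = 0.001049
  f(a) × f(c) < 0, new interval: [0.547500, 0.567813]
Iteration 6:
  c_6 = (0.547500 + 0.567813)/2 = 0.557656
  f(c_6) = f(0.557656) = -0.014893
  f(a) × f(c) ≥ 0, new interval: [0.557656, 0.567813]

After 6 iteration(s), the approximation is c_6 = 0.557656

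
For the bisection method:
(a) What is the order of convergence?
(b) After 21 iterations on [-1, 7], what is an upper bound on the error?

(a) Bisection has linear (order 1) convergence; the error is halved each step.

(b) Error bound = (b-a)/2^n = (7 - (-1))/2^{21}
    = 8/2^{21}

(a) 1 (linear); (b) error ≤ 3.81e-06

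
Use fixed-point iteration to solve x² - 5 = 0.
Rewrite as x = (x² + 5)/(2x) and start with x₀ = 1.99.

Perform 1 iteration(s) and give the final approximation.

Equation: x² - 5 = 0
Fixed-point form: x = (x² + 5)/(2x)
x₀ = 1.99

x_1 = g(1.990000) = 2.251281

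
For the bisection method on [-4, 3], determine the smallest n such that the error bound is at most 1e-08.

We need (b-a)/2^n ≤ 1e-08
(3 - (-4))/2^n ≤ 1e-08
7/2^n ≤ 1e-08
2^n ≥ 700000000
n ≥ log₂(700000000) = 29.38
n ≥ 30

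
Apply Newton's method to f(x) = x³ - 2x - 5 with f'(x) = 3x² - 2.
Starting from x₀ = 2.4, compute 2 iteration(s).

f(x) = x³ - 2x - 5
f'(x) = 3x² - 2
x₀ = 2.4

Newton-Raphson formula: x_{n+1} = x_n - f(x_n)/f'(x_n)

Iteration 1:
  f(2.400000) = 4.024000
  f'(2.400000) = 15.280000
  x_1 = 2.400000 - 4.024000/15.280000 = 2.136649
Iteration 2:
  f(2.136649) = 0.481082
  f'(2.136649) = 11.695810
  x_2 = 2.136649 - 0.481082/11.695810 = 2.095516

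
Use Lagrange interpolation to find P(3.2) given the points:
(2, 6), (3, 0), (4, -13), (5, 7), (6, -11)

Lagrange interpolation formula:
P(x) = Σ yᵢ × Lᵢ(x)
where Lᵢ(x) = Π_{j≠i} (x - xⱼ)/(xᵢ - xⱼ)

L_0(3.2) = (3.2 - 3)/(2 - 3) × (3.2 - 4)/(2 - 4) × (3.2 - 5)/(2 - 5) × (3.2 - 6)/(2 - 6) = -0.033600
L_1(3.2) = (3.2 - 2)/(3 - 2) × (3.2 - 4)/(3 - 4) × (3.2 - 5)/(3 - 5) × (3.2 - 6)/(3 - 6) = 0.806400
L_2(3.2) = (3.2 - 2)/(4 - 2) × (3.2 - 3)/(4 - 3) × (3.2 - 5)/(4 - 5) × (3.2 - 6)/(4 - 6) = 0.302400
L_3(3.2) = (3.2 - 2)/(5 - 2) × (3.2 - 3)/(5 - 3) × (3.2 - 4)/(5 - 4) × (3.2 - 6)/(5 - 6) = -0.089600
L_4(3.2) = (3.2 - 2)/(6 - 2) × (3.2 - 3)/(6 - 3) × (3.2 - 4)/(6 - 4) × (3.2 - 5)/(6 - 5) = 0.014400

P(3.2) = 6×L_0(3.2) + 0×L_1(3.2) + (-13)×L_2(3.2) + 7×L_3(3.2) + (-11)×L_4(3.2)
P(3.2) = -4.918400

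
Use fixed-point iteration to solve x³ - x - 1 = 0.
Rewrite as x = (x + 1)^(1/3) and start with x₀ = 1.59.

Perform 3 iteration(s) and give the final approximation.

Equation: x³ - x - 1 = 0
Fixed-point form: x = (x + 1)^(1/3)
x₀ = 1.59

x_1 = g(1.590000) = 1.373304
x_2 = g(1.373304) = 1.333883
x_3 = g(1.333883) = 1.326457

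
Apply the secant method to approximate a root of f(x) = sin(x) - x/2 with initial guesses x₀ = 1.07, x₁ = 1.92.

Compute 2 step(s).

f(x) = sin(x) - x/2
x₀ = 1.07, x₁ = 1.92

Secant formula: x_{n+1} = x_n - f(x_n)(x_n - x_{n-1})/(f(x_n) - f(x_{n-1}))

Iteration 1:
  f(1.070000) = 0.342201
  f(1.920000) = -0.020355
  x_2 = 1.920000 - (-0.020355)×(1.920000 - 1.070000)/(-0.020355 - 0.342201)
       = 1.872279
Iteration 2:
  f(1.920000) = -0.020355
  f(1.872279) = 0.018757
  x_3 = 1.872279 - 0.018757×(1.872279 - 1.920000)/(0.018757 - (-0.020355))
       = 1.895165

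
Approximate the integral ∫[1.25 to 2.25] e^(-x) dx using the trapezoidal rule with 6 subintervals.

f(x) = e^(-x)
a = 1.25, b = 2.25, n = 6
h = (b - a)/n = 0.166667

Trapezoidal rule: (h/2)[f(x₀) + 2f(x₁) + 2f(x₂) + ... + f(xₙ)]

x_0 = 1.2500, f(x_0) = 0.286505, coefficient = 1
x_1 = 1.4167, f(x_1) = 0.242521, coefficient = 2
x_2 = 1.5833, f(x_2) = 0.205290, coefficient = 2
x_3 = 1.7500, f(x_3) = 0.173774, coefficient = 2
x_4 = 1.9167, f(x_4) = 0.147096, coefficient = 2
x_5 = 2.0833, f(x_5) = 0.124514, coefficient = 2
x_6 = 2.2500, f(x_6) = 0.105399, coefficient = 1

I ≈ (0.166667/2) × 2.178295 = 0.181525
Exact value: 0.181106
Error: 0.000419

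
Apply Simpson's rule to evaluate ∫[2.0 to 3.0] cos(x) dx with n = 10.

f(x) = cos(x)
a = 2.0, b = 3.0, n = 10
h = (b - a)/n = 0.100000

Simpson's rule: (h/3)[f(x₀) + 4f(x₁) + 2f(x₂) + ... + f(xₙ)]

x_0 = 2.0000, f(x_0) = -0.416147, coefficient = 1
x_1 = 2.1000, f(x_1) = -0.504846, coefficient = 4
x_2 = 2.2000, f(x_2) = -0.588501, coefficient = 2
x_3 = 2.3000, f(x_3) = -0.666276, coefficient = 4
x_4 = 2.4000, f(x_4) = -0.737394, coefficient = 2
x_5 = 2.5000, f(x_5) = -0.801144, coefficient = 4
x_6 = 2.6000, f(x_6) = -0.856889, coefficient = 2
x_7 = 2.7000, f(x_7) = -0.904072, coefficient = 4
x_8 = 2.8000, f(x_8) = -0.942222, coefficient = 2
x_9 = 2.9000, f(x_9) = -0.970958, coefficient = 4
x_10 = 3.0000, f(x_10) = -0.989992, coefficient = 1

I ≈ (0.100000/3) × -23.045335 = -0.768178
Exact value: -0.768177
Error: 0.000000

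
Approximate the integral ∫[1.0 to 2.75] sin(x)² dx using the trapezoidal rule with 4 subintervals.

f(x) = sin(x)²
a = 1.0, b = 2.75, n = 4
h = (b - a)/n = 0.437500

Trapezoidal rule: (h/2)[f(x₀) + 2f(x₁) + 2f(x₂) + ... + f(xₙ)]

x_0 = 1.0000, f(x_0) = 0.708073, coefficient = 1
x_1 = 1.4375, f(x_1) = 0.982337, coefficient = 2
x_2 = 1.8750, f(x_2) = 0.910280, coefficient = 2
x_3 = 2.3125, f(x_3) = 0.543639, coefficient = 2
x_4 = 2.7500, f(x_4) = 0.145665, coefficient = 1

I ≈ (0.437500/2) × 5.726250 = 1.252617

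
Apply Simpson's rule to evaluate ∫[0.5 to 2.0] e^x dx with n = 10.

f(x) = e^x
a = 0.5, b = 2.0, n = 10
h = (b - a)/n = 0.150000

Simpson's rule: (h/3)[f(x₀) + 4f(x₁) + 2f(x₂) + ... + f(xₙ)]

x_0 = 0.5000, f(x_0) = 1.648721, coefficient = 1
x_1 = 0.6500, f(x_1) = 1.915541, coefficient = 4
x_2 = 0.8000, f(x_2) = 2.225541, coefficient = 2
x_3 = 0.9500, f(x_3) = 2.585710, coefficient = 4
x_4 = 1.1000, f(x_4) = 3.004166, coefficient = 2
x_5 = 1.2500, f(x_5) = 3.490343, coefficient = 4
x_6 = 1.4000, f(x_6) = 4.055200, coefficient = 2
x_7 = 1.5500, f(x_7) = 4.711470, coefficient = 4
x_8 = 1.7000, f(x_8) = 5.473947, coefficient = 2
x_9 = 1.8500, f(x_9) = 6.359820, coefficient = 4
x_10 = 2.0000, f(x_10) = 7.389056, coefficient = 1

I ≈ (0.150000/3) × 114.807019 = 5.740351
Exact value: 5.740335
Error: 0.000016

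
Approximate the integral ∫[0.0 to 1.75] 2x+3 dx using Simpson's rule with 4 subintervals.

f(x) = 2x+3
a = 0.0, b = 1.75, n = 4
h = (b - a)/n = 0.437500

Simpson's rule: (h/3)[f(x₀) + 4f(x₁) + 2f(x₂) + ... + f(xₙ)]

x_0 = 0.0000, f(x_0) = 3.000000, coefficient = 1
x_1 = 0.4375, f(x_1) = 3.875000, coefficient = 4
x_2 = 0.8750, f(x_2) = 4.750000, coefficient = 2
x_3 = 1.3125, f(x_3) = 5.625000, coefficient = 4
x_4 = 1.7500, f(x_4) = 6.500000, coefficient = 1

I ≈ (0.437500/3) × 57.000000 = 8.312500
Exact value: 8.312500
Error: 0.000000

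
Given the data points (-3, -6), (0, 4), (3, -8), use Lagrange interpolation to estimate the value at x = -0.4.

Lagrange interpolation formula:
P(x) = Σ yᵢ × Lᵢ(x)
where Lᵢ(x) = Π_{j≠i} (x - xⱼ)/(xᵢ - xⱼ)

L_0(-0.4) = (-0.4 - 0)/(-3 - 0) × (-0.4 - 3)/(-3 - 3) = 0.075556
L_1(-0.4) = (-0.4 - (-3))/(0 - (-3)) × (-0.4 - 3)/(0 - 3) = 0.982222
L_2(-0.4) = (-0.4 - (-3))/(3 - (-3)) × (-0.4 - 0)/(3 - 0) = -0.057778

P(-0.4) = (-6)×L_0(-0.4) + 4×L_1(-0.4) + (-8)×L_2(-0.4)
P(-0.4) = 3.937778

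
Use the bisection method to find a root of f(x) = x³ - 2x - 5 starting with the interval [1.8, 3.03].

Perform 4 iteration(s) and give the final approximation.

f(x) = x³ - 2x - 5
Initial interval: [1.8, 3.03]

Iteration 1:
  c_1 = (1.800000 + 3.030000)/2 = 2.415000
  f(c_1) = f(2.415000) = 4.254823
  f(a) × f(c) < 0, new interval: [1.800000, 2.415000]
Iteration 2:
  c_2 = (1.800000 + 2.415000)/2 = 2.107500
  f(c_2) = f(2.107500) = 0.145580
  f(a) × f(c) < 0, new interval: [1.800000, 2.107500]
Iteration 3:
  c_3 = (1.800000 + 2.107500)/2 = 1.953750
  f(c_3) = f(1.953750) = -1.449765
  f(a) × f(c) ≥ 0, new interval: [1.953750, 2.107500]
Iteration 4:
  c_4 = (1.953750 + 2.107500)/2 = 2.030625
  f(c_4) = f(2.030625) = -0.688094
  f(a) × f(c) ≥ 0, new interval: [2.030625, 2.107500]

After 4 iteration(s), the approximation is c_4 = 2.030625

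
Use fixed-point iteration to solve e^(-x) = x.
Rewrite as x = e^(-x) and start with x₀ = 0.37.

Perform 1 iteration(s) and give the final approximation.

Equation: e^(-x) = x
Fixed-point form: x = e^(-x)
x₀ = 0.37

x_1 = g(0.370000) = 0.690734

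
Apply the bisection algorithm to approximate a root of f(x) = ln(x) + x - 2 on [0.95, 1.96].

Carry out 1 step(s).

f(x) = ln(x) + x - 2
Initial interval: [0.95, 1.96]

Iteration 1:
  c_1 = (0.950000 + 1.960000)/2 = 1.455000
  f(c_1) = f(1.455000) = -0.169994
  f(a) × f(c) ≥ 0, new interval: [1.455000, 1.960000]

After 1 iteration(s), the approximation is c_1 = 1.455000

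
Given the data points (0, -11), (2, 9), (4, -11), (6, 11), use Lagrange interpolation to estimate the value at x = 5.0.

Lagrange interpolation formula:
P(x) = Σ yᵢ × Lᵢ(x)
where Lᵢ(x) = Π_{j≠i} (x - xⱼ)/(xᵢ - xⱼ)

L_0(5.0) = (5.0 - 2)/(0 - 2) × (5.0 - 4)/(0 - 4) × (5.0 - 6)/(0 - 6) = 0.062500
L_1(5.0) = (5.0 - 0)/(2 - 0) × (5.0 - 4)/(2 - 4) × (5.0 - 6)/(2 - 6) = -0.312500
L_2(5.0) = (5.0 - 0)/(4 - 0) × (5.0 - 2)/(4 - 2) × (5.0 - 6)/(4 - 6) = 0.937500
L_3(5.0) = (5.0 - 0)/(6 - 0) × (5.0 - 2)/(6 - 2) × (5.0 - 4)/(6 - 4) = 0.312500

P(5.0) = (-11)×L_0(5.0) + 9×L_1(5.0) + (-11)×L_2(5.0) + 11×L_3(5.0)
P(5.0) = -10.375000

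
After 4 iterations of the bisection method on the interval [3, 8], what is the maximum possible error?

Bisection error bound: |error| ≤ (b-a)/2^n
|error| ≤ (8 - 3)/2^4 = 5/2^4
|error| ≤ 0.3125000000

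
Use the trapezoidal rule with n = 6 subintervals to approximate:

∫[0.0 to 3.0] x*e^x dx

f(x) = x*e^x
a = 0.0, b = 3.0, n = 6
h = (b - a)/n = 0.500000

Trapezoidal rule: (h/2)[f(x₀) + 2f(x₁) + 2f(x₂) + ... + f(xₙ)]

x_0 = 0.0000, f(x_0) = 0.000000, coefficient = 1
x_1 = 0.5000, f(x_1) = 0.824361, coefficient = 2
x_2 = 1.0000, f(x_2) = 2.718282, coefficient = 2
x_3 = 1.5000, f(x_3) = 6.722534, coefficient = 2
x_4 = 2.0000, f(x_4) = 14.778112, coefficient = 2
x_5 = 2.5000, f(x_5) = 30.456235, coefficient = 2
x_6 = 3.0000, f(x_6) = 60.256611, coefficient = 1

I ≈ (0.500000/2) × 171.255657 = 42.813914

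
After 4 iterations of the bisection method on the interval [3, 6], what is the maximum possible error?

Bisection error bound: |error| ≤ (b-a)/2^n
|error| ≤ (6 - 3)/2^4 = 3/2^4
|error| ≤ 0.1875000000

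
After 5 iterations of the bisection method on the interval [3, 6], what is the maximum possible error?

Bisection error bound: |error| ≤ (b-a)/2^n
|error| ≤ (6 - 3)/2^5 = 3/2^5
|error| ≤ 0.0937500000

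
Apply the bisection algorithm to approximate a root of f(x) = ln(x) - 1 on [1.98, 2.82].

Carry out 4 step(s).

f(x) = ln(x) - 1
Initial interval: [1.98, 2.82]

Iteration 1:
  c_1 = (1.980000 + 2.820000)/2 = 2.400000
  f(c_1) = f(2.400000) = -0.124531
  f(a) × f(c) ≥ 0, new interval: [2.400000, 2.820000]
Iteration 2:
  c_2 = (2.400000 + 2.820000)/2 = 2.610000
  f(c_2) = f(2.610000) = -0.040650
  f(a) × f(c) ≥ 0, new interval: [2.610000, 2.820000]
Iteration 3:
  c_3 = (2.610000 + 2.820000)/2 = 2.715000
  f(c_3) = f(2.715000) = -0.001208
  f(a) × f(c) ≥ 0, new interval: [2.715000, 2.820000]
Iteration 4:
  c_4 = (2.715000 + 2.820000)/2 = 2.767500
  f(c_4) = f(2.767500) = 0.017944
  f(a) × f(c) < 0, new interval: [2.715000, 2.767500]

After 4 iteration(s), the approximation is c_4 = 2.767500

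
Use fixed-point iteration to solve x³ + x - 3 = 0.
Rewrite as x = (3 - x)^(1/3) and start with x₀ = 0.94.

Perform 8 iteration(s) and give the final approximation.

Equation: x³ + x - 3 = 0
Fixed-point form: x = (3 - x)^(1/3)
x₀ = 0.94

x_1 = g(0.940000) = 1.272396
x_2 = g(1.272396) = 1.199908
x_3 = g(1.199908) = 1.216461
x_4 = g(1.216461) = 1.212721
x_5 = g(1.212721) = 1.213568
x_6 = g(1.213568) = 1.213376
x_7 = g(1.213376) = 1.213420
x_8 = g(1.213420) = 1.213410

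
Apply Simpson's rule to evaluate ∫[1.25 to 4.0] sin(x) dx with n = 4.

f(x) = sin(x)
a = 1.25, b = 4.0, n = 4
h = (b - a)/n = 0.687500

Simpson's rule: (h/3)[f(x₀) + 4f(x₁) + 2f(x₂) + ... + f(xₙ)]

x_0 = 1.2500, f(x_0) = 0.948985, coefficient = 1
x_1 = 1.9375, f(x_1) = 0.933514, coefficient = 4
x_2 = 2.6250, f(x_2) = 0.493920, coefficient = 2
x_3 = 3.3125, f(x_3) = -0.170077, coefficient = 4
x_4 = 4.0000, f(x_4) = -0.756802, coefficient = 1

I ≈ (0.687500/3) × 4.233774 = 0.970240
Exact value: 0.968966
Error: 0.001274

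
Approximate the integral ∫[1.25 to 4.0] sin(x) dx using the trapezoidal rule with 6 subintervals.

f(x) = sin(x)
a = 1.25, b = 4.0, n = 6
h = (b - a)/n = 0.458333

Trapezoidal rule: (h/2)[f(x₀) + 2f(x₁) + 2f(x₂) + ... + f(xₙ)]

x_0 = 1.2500, f(x_0) = 0.948985, coefficient = 1
x_1 = 1.7083, f(x_1) = 0.990557, coefficient = 2
x_2 = 2.1667, f(x_2) = 0.827660, coefficient = 2
x_3 = 2.6250, f(x_3) = 0.493920, coefficient = 2
x_4 = 3.0833, f(x_4) = 0.058226, coefficient = 2
x_5 = 3.5417, f(x_5) = -0.389487, coefficient = 2
x_6 = 4.0000, f(x_6) = -0.756802, coefficient = 1

I ≈ (0.458333/2) × 4.153937 = 0.951944
Exact value: 0.968966
Error: 0.017022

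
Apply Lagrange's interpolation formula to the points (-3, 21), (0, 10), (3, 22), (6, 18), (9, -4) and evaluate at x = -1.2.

Lagrange interpolation formula:
P(x) = Σ yᵢ × Lᵢ(x)
where Lᵢ(x) = Π_{j≠i} (x - xⱼ)/(xᵢ - xⱼ)

L_0(-1.2) = (-1.2 - 0)/(-3 - 0) × (-1.2 - 3)/(-3 - 3) × (-1.2 - 6)/(-3 - 6) × (-1.2 - 9)/(-3 - 9) = 0.190400
L_1(-1.2) = (-1.2 - (-3))/(0 - (-3)) × (-1.2 - 3)/(0 - 3) × (-1.2 - 6)/(0 - 6) × (-1.2 - 9)/(0 - 9) = 1.142400
L_2(-1.2) = (-1.2 - (-3))/(3 - (-3)) × (-1.2 - 0)/(3 - 0) × (-1.2 - 6)/(3 - 6) × (-1.2 - 9)/(3 - 9) = -0.489600
L_3(-1.2) = (-1.2 - (-3))/(6 - (-3)) × (-1.2 - 0)/(6 - 0) × (-1.2 - 3)/(6 - 3) × (-1.2 - 9)/(6 - 9) = 0.190400
L_4(-1.2) = (-1.2 - (-3))/(9 - (-3)) × (-1.2 - 0)/(9 - 0) × (-1.2 - 3)/(9 - 3) × (-1.2 - 6)/(9 - 6) = -0.033600

P(-1.2) = 21×L_0(-1.2) + 10×L_1(-1.2) + 22×L_2(-1.2) + 18×L_3(-1.2) + (-4)×L_4(-1.2)
P(-1.2) = 8.212800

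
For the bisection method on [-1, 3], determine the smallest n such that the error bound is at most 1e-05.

We need (b-a)/2^n ≤ 1e-05
(3 - (-1))/2^n ≤ 1e-05
4/2^n ≤ 1e-05
2^n ≥ 400000
n ≥ log₂(400000) = 18.61
n ≥ 19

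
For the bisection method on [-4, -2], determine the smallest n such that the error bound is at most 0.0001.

We need (b-a)/2^n ≤ 0.0001
(-2 - (-4))/2^n ≤ 0.0001
2/2^n ≤ 0.0001
2^n ≥ 20000
n ≥ log₂(20000) = 14.29
n ≥ 15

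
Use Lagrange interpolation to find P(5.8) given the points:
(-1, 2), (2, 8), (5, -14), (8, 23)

Lagrange interpolation formula:
P(x) = Σ yᵢ × Lᵢ(x)
where Lᵢ(x) = Π_{j≠i} (x - xⱼ)/(xᵢ - xⱼ)

L_0(5.8) = (5.8 - 2)/(-1 - 2) × (5.8 - 5)/(-1 - 5) × (5.8 - 8)/(-1 - 8) = 0.041284
L_1(5.8) = (5.8 - (-1))/(2 - (-1)) × (5.8 - 5)/(2 - 5) × (5.8 - 8)/(2 - 8) = -0.221630
L_2(5.8) = (5.8 - (-1))/(5 - (-1)) × (5.8 - 2)/(5 - 2) × (5.8 - 8)/(5 - 8) = 1.052741
L_3(5.8) = (5.8 - (-1))/(8 - (-1)) × (5.8 - 2)/(8 - 2) × (5.8 - 5)/(8 - 5) = 0.127605

P(5.8) = 2×L_0(5.8) + 8×L_1(5.8) + (-14)×L_2(5.8) + 23×L_3(5.8)
P(5.8) = -13.493926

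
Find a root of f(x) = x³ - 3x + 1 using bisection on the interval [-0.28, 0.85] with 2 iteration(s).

f(x) = x³ - 3x + 1
Initial interval: [-0.28, 0.85]

Iteration 1:
  c_1 = (-0.280000 + 0.850000)/2 = 0.285000
  f(c_1) = f(0.285000) = 0.168149
  f(a) × f(c) ≥ 0, new interval: [0.285000, 0.850000]
Iteration 2:
  c_2 = (0.285000 + 0.850000)/2 = 0.567500
  f(c_2) = f(0.567500) = -0.519733
  f(a) × f(c) < 0, new interval: [0.285000, 0.567500]

After 2 iteration(s), the approximation is c_2 = 0.567500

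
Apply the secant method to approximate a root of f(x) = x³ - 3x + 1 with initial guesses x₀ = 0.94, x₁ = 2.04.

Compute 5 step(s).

f(x) = x³ - 3x + 1
x₀ = 0.94, x₁ = 2.04

Secant formula: x_{n+1} = x_n - f(x_n)(x_n - x_{n-1})/(f(x_n) - f(x_{n-1}))

Iteration 1:
  f(0.940000) = -0.989416
  f(2.040000) = 3.369664
  x_2 = 2.040000 - 3.369664×(2.040000 - 0.940000)/(3.369664 - (-0.989416))
       = 1.189676
Iteration 2:
  f(2.040000) = 3.369664
  f(1.189676) = -0.885245
  x_3 = 1.189676 - (-0.885245)×(1.189676 - 2.040000)/(-0.885245 - 3.369664)
       = 1.366588
Iteration 3:
  f(1.189676) = -0.885245
  f(1.366588) = -0.547575
  x_4 = 1.366588 - (-0.547575)×(1.366588 - 1.189676)/(-0.547575 - (-0.885245))
       = 1.653473
Iteration 4:
  f(1.366588) = -0.547575
  f(1.653473) = 0.560133
  x_5 = 1.653473 - 0.560133×(1.653473 - 1.366588)/(0.560133 - (-0.547575))
       = 1.508404
Iteration 5:
  f(1.653473) = 0.560133
  f(1.508404) = -0.093165
  x_6 = 1.508404 - (-0.093165)×(1.508404 - 1.653473)/(-0.093165 - 0.560133)
       = 1.529092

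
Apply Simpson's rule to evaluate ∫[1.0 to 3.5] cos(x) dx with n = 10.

f(x) = cos(x)
a = 1.0, b = 3.5, n = 10
h = (b - a)/n = 0.250000

Simpson's rule: (h/3)[f(x₀) + 4f(x₁) + 2f(x₂) + ... + f(xₙ)]

x_0 = 1.0000, f(x_0) = 0.540302, coefficient = 1
x_1 = 1.2500, f(x_1) = 0.315322, coefficient = 4
x_2 = 1.5000, f(x_2) = 0.070737, coefficient = 2
x_3 = 1.7500, f(x_3) = -0.178246, coefficient = 4
x_4 = 2.0000, f(x_4) = -0.416147, coefficient = 2
x_5 = 2.2500, f(x_5) = -0.628174, coefficient = 4
x_6 = 2.5000, f(x_6) = -0.801144, coefficient = 2
x_7 = 2.7500, f(x_7) = -0.924302, coefficient = 4
x_8 = 3.0000, f(x_8) = -0.989992, coefficient = 2
x_9 = 3.2500, f(x_9) = -0.994130, coefficient = 4
x_10 = 3.5000, f(x_10) = -0.936457, coefficient = 1

I ≈ (0.250000/3) × -14.307363 = -1.192280
Exact value: -1.192254
Error: 0.000026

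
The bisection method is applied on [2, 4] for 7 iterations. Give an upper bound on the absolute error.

Bisection error bound: |error| ≤ (b-a)/2^n
|error| ≤ (4 - 2)/2^7 = 2/2^7
|error| ≤ 0.0156250000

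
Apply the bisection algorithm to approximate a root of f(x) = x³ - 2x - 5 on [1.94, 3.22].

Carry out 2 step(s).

f(x) = x³ - 2x - 5
Initial interval: [1.94, 3.22]

Iteration 1:
  c_1 = (1.940000 + 3.220000)/2 = 2.580000
  f(c_1) = f(2.580000) = 7.013512
  f(a) × f(c) < 0, new interval: [1.940000, 2.580000]
Iteration 2:
  c_2 = (1.940000 + 2.580000)/2 = 2.260000
  f(c_2) = f(2.260000) = 2.023176
  f(a) × f(c) < 0, new interval: [1.940000, 2.260000]

After 2 iteration(s), the approximation is c_2 = 2.260000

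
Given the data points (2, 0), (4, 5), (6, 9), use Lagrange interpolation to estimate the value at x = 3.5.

Lagrange interpolation formula:
P(x) = Σ yᵢ × Lᵢ(x)
where Lᵢ(x) = Π_{j≠i} (x - xⱼ)/(xᵢ - xⱼ)

L_0(3.5) = (3.5 - 4)/(2 - 4) × (3.5 - 6)/(2 - 6) = 0.156250
L_1(3.5) = (3.5 - 2)/(4 - 2) × (3.5 - 6)/(4 - 6) = 0.937500
L_2(3.5) = (3.5 - 2)/(6 - 2) × (3.5 - 4)/(6 - 4) = -0.093750

P(3.5) = 0×L_0(3.5) + 5×L_1(3.5) + 9×L_2(3.5)
P(3.5) = 3.843750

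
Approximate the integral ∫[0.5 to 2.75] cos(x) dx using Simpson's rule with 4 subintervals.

f(x) = cos(x)
a = 0.5, b = 2.75, n = 4
h = (b - a)/n = 0.562500

Simpson's rule: (h/3)[f(x₀) + 4f(x₁) + 2f(x₂) + ... + f(xₙ)]

x_0 = 0.5000, f(x_0) = 0.877583, coefficient = 1
x_1 = 1.0625, f(x_1) = 0.486690, coefficient = 4
x_2 = 1.6250, f(x_2) = -0.054177, coefficient = 2
x_3 = 2.1875, f(x_3) = -0.578349, coefficient = 4
x_4 = 2.7500, f(x_4) = -0.924302, coefficient = 1

I ≈ (0.562500/3) × -0.521712 = -0.097821
Exact value: -0.097765
Error: 0.000056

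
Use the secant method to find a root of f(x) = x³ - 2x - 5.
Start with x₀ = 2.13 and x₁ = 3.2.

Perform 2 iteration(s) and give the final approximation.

f(x) = x³ - 2x - 5
x₀ = 2.13, x₁ = 3.2

Secant formula: x_{n+1} = x_n - f(x_n)(x_n - x_{n-1})/(f(x_n) - f(x_{n-1}))

Iteration 1:
  f(2.130000) = 0.403597
  f(3.200000) = 21.368000
  x_2 = 3.200000 - 21.368000×(3.200000 - 2.130000)/(21.368000 - 0.403597)
       = 2.109401
Iteration 2:
  f(3.200000) = 21.368000
  f(2.109401) = 0.167129
  x_3 = 2.109401 - 0.167129×(2.109401 - 3.200000)/(0.167129 - 21.368000)
       = 2.100804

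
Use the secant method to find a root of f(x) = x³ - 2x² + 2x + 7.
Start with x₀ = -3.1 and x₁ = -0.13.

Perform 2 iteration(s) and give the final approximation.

f(x) = x³ - 2x² + 2x + 7
x₀ = -3.1, x₁ = -0.13

Secant formula: x_{n+1} = x_n - f(x_n)(x_n - x_{n-1})/(f(x_n) - f(x_{n-1}))

Iteration 1:
  f(-3.100000) = -48.211000
  f(-0.130000) = 6.704003
  x_2 = -0.130000 - 6.704003×(-0.130000 - (-3.100000))/(6.704003 - (-48.211000))
       = -0.492576
Iteration 2:
  f(-0.130000) = 6.704003
  f(-0.492576) = 5.410069
  x_3 = -0.492576 - 5.410069×(-0.492576 - (-0.130000))/(5.410069 - 6.704003)
       = -2.008546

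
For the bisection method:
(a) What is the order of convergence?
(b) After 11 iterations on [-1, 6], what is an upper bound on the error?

(a) Bisection has linear (order 1) convergence; the error is halved each step.

(b) Error bound = (b-a)/2^n = (6 - (-1))/2^{11}
    = 7/2^{11}

(a) 1 (linear); (b) error ≤ 3.42e-03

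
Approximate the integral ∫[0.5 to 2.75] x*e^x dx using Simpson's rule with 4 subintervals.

f(x) = x*e^x
a = 0.5, b = 2.75, n = 4
h = (b - a)/n = 0.562500

Simpson's rule: (h/3)[f(x₀) + 4f(x₁) + 2f(x₂) + ... + f(xₙ)]

x_0 = 0.5000, f(x_0) = 0.824361, coefficient = 1
x_1 = 1.0625, f(x_1) = 3.074446, coefficient = 4
x_2 = 1.6250, f(x_2) = 8.252431, coefficient = 2
x_3 = 2.1875, f(x_3) = 19.496975, coefficient = 4
x_4 = 2.7500, f(x_4) = 43.017238, coefficient = 1

I ≈ (0.562500/3) × 150.632144 = 28.243527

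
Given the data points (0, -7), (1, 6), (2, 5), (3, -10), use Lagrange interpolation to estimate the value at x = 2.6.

Lagrange interpolation formula:
P(x) = Σ yᵢ × Lᵢ(x)
where Lᵢ(x) = Π_{j≠i} (x - xⱼ)/(xᵢ - xⱼ)

L_0(2.6) = (2.6 - 1)/(0 - 1) × (2.6 - 2)/(0 - 2) × (2.6 - 3)/(0 - 3) = 0.064000
L_1(2.6) = (2.6 - 0)/(1 - 0) × (2.6 - 2)/(1 - 2) × (2.6 - 3)/(1 - 3) = -0.312000
L_2(2.6) = (2.6 - 0)/(2 - 0) × (2.6 - 1)/(2 - 1) × (2.6 - 3)/(2 - 3) = 0.832000
L_3(2.6) = (2.6 - 0)/(3 - 0) × (2.6 - 1)/(3 - 1) × (2.6 - 2)/(3 - 2) = 0.416000

P(2.6) = (-7)×L_0(2.6) + 6×L_1(2.6) + 5×L_2(2.6) + (-10)×L_3(2.6)
P(2.6) = -2.320000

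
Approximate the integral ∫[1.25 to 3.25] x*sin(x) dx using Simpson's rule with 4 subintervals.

f(x) = x*sin(x)
a = 1.25, b = 3.25, n = 4
h = (b - a)/n = 0.500000

Simpson's rule: (h/3)[f(x₀) + 4f(x₁) + 2f(x₂) + ... + f(xₙ)]

x_0 = 1.2500, f(x_0) = 1.186231, coefficient = 1
x_1 = 1.7500, f(x_1) = 1.721975, coefficient = 4
x_2 = 2.2500, f(x_2) = 1.750665, coefficient = 2
x_3 = 2.7500, f(x_3) = 1.049568, coefficient = 4
x_4 = 3.2500, f(x_4) = -0.351634, coefficient = 1

I ≈ (0.500000/3) × 15.422099 = 2.570350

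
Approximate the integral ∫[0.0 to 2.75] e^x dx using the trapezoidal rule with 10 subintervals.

f(x) = e^x
a = 0.0, b = 2.75, n = 10
h = (b - a)/n = 0.275000

Trapezoidal rule: (h/2)[f(x₀) + 2f(x₁) + 2f(x₂) + ... + f(xₙ)]

x_0 = 0.0000, f(x_0) = 1.000000, coefficient = 1
x_1 = 0.2750, f(x_1) = 1.316531, coefficient = 2
x_2 = 0.5500, f(x_2) = 1.733253, coefficient = 2
x_3 = 0.8250, f(x_3) = 2.281881, coefficient = 2
x_4 = 1.1000, f(x_4) = 3.004166, coefficient = 2
x_5 = 1.3750, f(x_5) = 3.955077, coefficient = 2
x_6 = 1.6500, f(x_6) = 5.206980, coefficient = 2
x_7 = 1.9250, f(x_7) = 6.855149, coefficient = 2
x_8 = 2.2000, f(x_8) = 9.025013, coefficient = 2
x_9 = 2.4750, f(x_9) = 11.881707, coefficient = 2
x_10 = 2.7500, f(x_10) = 15.642632, coefficient = 1

I ≈ (0.275000/2) × 107.162145 = 14.734795
Exact value: 14.642632
Error: 0.092163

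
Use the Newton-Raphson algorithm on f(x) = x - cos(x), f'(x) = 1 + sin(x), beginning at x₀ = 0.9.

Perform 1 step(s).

f(x) = x - cos(x)
f'(x) = 1 + sin(x)
x₀ = 0.9

Newton-Raphson formula: x_{n+1} = x_n - f(x_n)/f'(x_n)

Iteration 1:
  f(0.900000) = 0.278390
  f'(0.900000) = 1.783327
  x_1 = 0.900000 - 0.278390/1.783327 = 0.743893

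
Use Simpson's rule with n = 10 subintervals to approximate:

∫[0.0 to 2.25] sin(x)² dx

f(x) = sin(x)²
a = 0.0, b = 2.25, n = 10
h = (b - a)/n = 0.225000

Simpson's rule: (h/3)[f(x₀) + 4f(x₁) + 2f(x₂) + ... + f(xₙ)]

x_0 = 0.0000, f(x_0) = 0.000000, coefficient = 1
x_1 = 0.2250, f(x_1) = 0.049776, coefficient = 4
x_2 = 0.4500, f(x_2) = 0.189195, coefficient = 2
x_3 = 0.6750, f(x_3) = 0.390497, coefficient = 4
x_4 = 0.9000, f(x_4) = 0.613601, coefficient = 2
x_5 = 1.1250, f(x_5) = 0.814087, coefficient = 4
x_6 = 1.3500, f(x_6) = 0.952036, coefficient = 2
x_7 = 1.5750, f(x_7) = 0.999982, coefficient = 4
x_8 = 1.8000, f(x_8) = 0.948379, coefficient = 2
x_9 = 2.0250, f(x_9) = 0.807501, coefficient = 4
x_10 = 2.2500, f(x_10) = 0.605398, coefficient = 1

I ≈ (0.225000/3) × 18.259194 = 1.369440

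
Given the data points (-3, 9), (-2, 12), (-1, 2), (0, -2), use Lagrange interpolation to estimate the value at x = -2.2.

Lagrange interpolation formula:
P(x) = Σ yᵢ × Lᵢ(x)
where Lᵢ(x) = Π_{j≠i} (x - xⱼ)/(xᵢ - xⱼ)

L_0(-2.2) = (-2.2 - (-2))/(-3 - (-2)) × (-2.2 - (-1))/(-3 - (-1)) × (-2.2 - 0)/(-3 - 0) = 0.088000
L_1(-2.2) = (-2.2 - (-3))/(-2 - (-3)) × (-2.2 - (-1))/(-2 - (-1)) × (-2.2 - 0)/(-2 - 0) = 1.056000
L_2(-2.2) = (-2.2 - (-3))/(-1 - (-3)) × (-2.2 - (-2))/(-1 - (-2)) × (-2.2 - 0)/(-1 - 0) = -0.176000
L_3(-2.2) = (-2.2 - (-3))/(0 - (-3)) × (-2.2 - (-2))/(0 - (-2)) × (-2.2 - (-1))/(0 - (-1)) = 0.032000

P(-2.2) = 9×L_0(-2.2) + 12×L_1(-2.2) + 2×L_2(-2.2) + (-2)×L_3(-2.2)
P(-2.2) = 13.048000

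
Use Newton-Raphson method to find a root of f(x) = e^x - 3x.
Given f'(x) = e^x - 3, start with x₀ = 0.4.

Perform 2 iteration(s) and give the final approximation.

f(x) = e^x - 3x
f'(x) = e^x - 3
x₀ = 0.4

Newton-Raphson formula: x_{n+1} = x_n - f(x_n)/f'(x_n)

Iteration 1:
  f(0.400000) = 0.291825
  f'(0.400000) = -1.508175
  x_1 = 0.400000 - 0.291825/(-1.508175) = 0.593495
Iteration 2:
  f(0.593495) = 0.029819
  f'(0.593495) = -1.189695
  x_2 = 0.593495 - 0.029819/(-1.189695) = 0.618560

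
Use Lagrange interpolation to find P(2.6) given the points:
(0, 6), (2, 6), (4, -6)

Lagrange interpolation formula:
P(x) = Σ yᵢ × Lᵢ(x)
where Lᵢ(x) = Π_{j≠i} (x - xⱼ)/(xᵢ - xⱼ)

L_0(2.6) = (2.6 - 2)/(0 - 2) × (2.6 - 4)/(0 - 4) = -0.105000
L_1(2.6) = (2.6 - 0)/(2 - 0) × (2.6 - 4)/(2 - 4) = 0.910000
L_2(2.6) = (2.6 - 0)/(4 - 0) × (2.6 - 2)/(4 - 2) = 0.195000

P(2.6) = 6×L_0(2.6) + 6×L_1(2.6) + (-6)×L_2(2.6)
P(2.6) = 3.660000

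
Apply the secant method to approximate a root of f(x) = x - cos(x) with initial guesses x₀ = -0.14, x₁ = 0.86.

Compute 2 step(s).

f(x) = x - cos(x)
x₀ = -0.14, x₁ = 0.86

Secant formula: x_{n+1} = x_n - f(x_n)(x_n - x_{n-1})/(f(x_n) - f(x_{n-1}))

Iteration 1:
  f(-0.140000) = -1.130216
  f(0.860000) = 0.207563
  x_2 = 0.860000 - 0.207563×(0.860000 - (-0.140000))/(0.207563 - (-1.130216))
       = 0.704845
Iteration 2:
  f(0.860000) = 0.207563
  f(0.704845) = -0.056866
  x_3 = 0.704845 - (-0.056866)×(0.704845 - 0.860000)/(-0.056866 - 0.207563)
       = 0.738212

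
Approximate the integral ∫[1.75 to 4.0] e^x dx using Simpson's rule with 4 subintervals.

f(x) = e^x
a = 1.75, b = 4.0, n = 4
h = (b - a)/n = 0.562500

Simpson's rule: (h/3)[f(x₀) + 4f(x₁) + 2f(x₂) + ... + f(xₙ)]

x_0 = 1.7500, f(x_0) = 5.754603, coefficient = 1
x_1 = 2.3125, f(x_1) = 10.099642, coefficient = 4
x_2 = 2.8750, f(x_2) = 17.725424, coefficient = 2
x_3 = 3.4375, f(x_3) = 31.109088, coefficient = 4
x_4 = 4.0000, f(x_4) = 54.598150, coefficient = 1

I ≈ (0.562500/3) × 260.638522 = 48.869723
Exact value: 48.843547
Error: 0.026176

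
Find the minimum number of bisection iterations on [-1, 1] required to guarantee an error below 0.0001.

We need (b-a)/2^n ≤ 0.0001
(1 - (-1))/2^n ≤ 0.0001
2/2^n ≤ 0.0001
2^n ≥ 20000
n ≥ log₂(20000) = 14.29
n ≥ 15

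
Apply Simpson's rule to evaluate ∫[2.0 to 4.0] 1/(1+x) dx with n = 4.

f(x) = 1/(1+x)
a = 2.0, b = 4.0, n = 4
h = (b - a)/n = 0.500000

Simpson's rule: (h/3)[f(x₀) + 4f(x₁) + 2f(x₂) + ... + f(xₙ)]

x_0 = 2.0000, f(x_0) = 0.333333, coefficient = 1
x_1 = 2.5000, f(x_1) = 0.285714, coefficient = 4
x_2 = 3.0000, f(x_2) = 0.250000, coefficient = 2
x_3 = 3.5000, f(x_3) = 0.222222, coefficient = 4
x_4 = 4.0000, f(x_4) = 0.200000, coefficient = 1

I ≈ (0.500000/3) × 3.065079 = 0.510847
Exact value: 0.510826
Error: 0.000021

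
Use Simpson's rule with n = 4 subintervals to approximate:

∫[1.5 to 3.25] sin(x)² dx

f(x) = sin(x)²
a = 1.5, b = 3.25, n = 4
h = (b - a)/n = 0.437500

Simpson's rule: (h/3)[f(x₀) + 4f(x₁) + 2f(x₂) + ... + f(xₙ)]

x_0 = 1.5000, f(x_0) = 0.994996, coefficient = 1
x_1 = 1.9375, f(x_1) = 0.871449, coefficient = 4
x_2 = 2.3750, f(x_2) = 0.481199, coefficient = 2
x_3 = 2.8125, f(x_3) = 0.104448, coefficient = 4
x_4 = 3.2500, f(x_4) = 0.011706, coefficient = 1

I ≈ (0.437500/3) × 5.872689 = 0.856434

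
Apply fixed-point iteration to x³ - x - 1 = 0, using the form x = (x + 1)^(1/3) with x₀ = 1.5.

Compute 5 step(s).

Equation: x³ - x - 1 = 0
Fixed-point form: x = (x + 1)^(1/3)
x₀ = 1.5

x_1 = g(1.500000) = 1.357209
x_2 = g(1.357209) = 1.330861
x_3 = g(1.330861) = 1.325884
x_4 = g(1.325884) = 1.324939
x_5 = g(1.324939) = 1.324760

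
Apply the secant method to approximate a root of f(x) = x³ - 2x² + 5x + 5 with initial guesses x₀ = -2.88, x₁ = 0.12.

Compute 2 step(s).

f(x) = x³ - 2x² + 5x + 5
x₀ = -2.88, x₁ = 0.12

Secant formula: x_{n+1} = x_n - f(x_n)(x_n - x_{n-1})/(f(x_n) - f(x_{n-1}))

Iteration 1:
  f(-2.880000) = -49.876672
  f(0.120000) = 5.572928
  x_2 = 0.120000 - 5.572928×(0.120000 - (-2.880000))/(5.572928 - (-49.876672))
       = -0.181513
Iteration 2:
  f(0.120000) = 5.572928
  f(-0.181513) = 4.020560
  x_3 = -0.181513 - 4.020560×(-0.181513 - 0.120000)/(4.020560 - 5.572928)
       = -0.962418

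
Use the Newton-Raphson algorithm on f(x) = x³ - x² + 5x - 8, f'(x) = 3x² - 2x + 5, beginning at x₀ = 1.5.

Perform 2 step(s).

f(x) = x³ - x² + 5x - 8
f'(x) = 3x² - 2x + 5
x₀ = 1.5

Newton-Raphson formula: x_{n+1} = x_n - f(x_n)/f'(x_n)

Iteration 1:
  f(1.500000) = 0.625000
  f'(1.500000) = 8.750000
  x_1 = 1.500000 - 0.625000/8.750000 = 1.428571
Iteration 2:
  f(1.428571) = 0.017493
  f'(1.428571) = 8.265306
  x_2 = 1.428571 - 0.017493/8.265306 = 1.426455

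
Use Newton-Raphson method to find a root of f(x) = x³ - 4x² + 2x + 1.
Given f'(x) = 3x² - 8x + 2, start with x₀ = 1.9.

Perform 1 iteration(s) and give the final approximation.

f(x) = x³ - 4x² + 2x + 1
f'(x) = 3x² - 8x + 2
x₀ = 1.9

Newton-Raphson formula: x_{n+1} = x_n - f(x_n)/f'(x_n)

Iteration 1:
  f(1.900000) = -2.781000
  f'(1.900000) = -2.370000
  x_1 = 1.900000 - (-2.781000)/(-2.370000) = 0.726582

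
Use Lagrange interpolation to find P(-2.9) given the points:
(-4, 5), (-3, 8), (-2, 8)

Lagrange interpolation formula:
P(x) = Σ yᵢ × Lᵢ(x)
where Lᵢ(x) = Π_{j≠i} (x - xⱼ)/(xᵢ - xⱼ)

L_0(-2.9) = (-2.9 - (-3))/(-4 - (-3)) × (-2.9 - (-2))/(-4 - (-2)) = -0.045000
L_1(-2.9) = (-2.9 - (-4))/(-3 - (-4)) × (-2.9 - (-2))/(-3 - (-2)) = 0.990000
L_2(-2.9) = (-2.9 - (-4))/(-2 - (-4)) × (-2.9 - (-3))/(-2 - (-3)) = 0.055000

P(-2.9) = 5×L_0(-2.9) + 8×L_1(-2.9) + 8×L_2(-2.9)
P(-2.9) = 8.135000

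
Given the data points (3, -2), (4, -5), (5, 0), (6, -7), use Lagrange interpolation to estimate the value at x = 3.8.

Lagrange interpolation formula:
P(x) = Σ yᵢ × Lᵢ(x)
where Lᵢ(x) = Π_{j≠i} (x - xⱼ)/(xᵢ - xⱼ)

L_0(3.8) = (3.8 - 4)/(3 - 4) × (3.8 - 5)/(3 - 5) × (3.8 - 6)/(3 - 6) = 0.088000
L_1(3.8) = (3.8 - 3)/(4 - 3) × (3.8 - 5)/(4 - 5) × (3.8 - 6)/(4 - 6) = 1.056000
L_2(3.8) = (3.8 - 3)/(5 - 3) × (3.8 - 4)/(5 - 4) × (3.8 - 6)/(5 - 6) = -0.176000
L_3(3.8) = (3.8 - 3)/(6 - 3) × (3.8 - 4)/(6 - 4) × (3.8 - 5)/(6 - 5) = 0.032000

P(3.8) = (-2)×L_0(3.8) + (-5)×L_1(3.8) + 0×L_2(3.8) + (-7)×L_3(3.8)
P(3.8) = -5.680000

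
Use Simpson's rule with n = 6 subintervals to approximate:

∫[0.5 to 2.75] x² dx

f(x) = x²
a = 0.5, b = 2.75, n = 6
h = (b - a)/n = 0.375000

Simpson's rule: (h/3)[f(x₀) + 4f(x₁) + 2f(x₂) + ... + f(xₙ)]

x_0 = 0.5000, f(x_0) = 0.250000, coefficient = 1
x_1 = 0.8750, f(x_1) = 0.765625, coefficient = 4
x_2 = 1.2500, f(x_2) = 1.562500, coefficient = 2
x_3 = 1.6250, f(x_3) = 2.640625, coefficient = 4
x_4 = 2.0000, f(x_4) = 4.000000, coefficient = 2
x_5 = 2.3750, f(x_5) = 5.640625, coefficient = 4
x_6 = 2.7500, f(x_6) = 7.562500, coefficient = 1

I ≈ (0.375000/3) × 55.125000 = 6.890625
Exact value: 6.890625
Error: 0.000000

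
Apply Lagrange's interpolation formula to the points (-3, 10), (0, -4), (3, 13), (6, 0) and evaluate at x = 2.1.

Lagrange interpolation formula:
P(x) = Σ yᵢ × Lᵢ(x)
where Lᵢ(x) = Π_{j≠i} (x - xⱼ)/(xᵢ - xⱼ)

L_0(2.1) = (2.1 - 0)/(-3 - 0) × (2.1 - 3)/(-3 - 3) × (2.1 - 6)/(-3 - 6) = -0.045500
L_1(2.1) = (2.1 - (-3))/(0 - (-3)) × (2.1 - 3)/(0 - 3) × (2.1 - 6)/(0 - 6) = 0.331500
L_2(2.1) = (2.1 - (-3))/(3 - (-3)) × (2.1 - 0)/(3 - 0) × (2.1 - 6)/(3 - 6) = 0.773500
L_3(2.1) = (2.1 - (-3))/(6 - (-3)) × (2.1 - 0)/(6 - 0) × (2.1 - 3)/(6 - 3) = -0.059500

P(2.1) = 10×L_0(2.1) + (-4)×L_1(2.1) + 13×L_2(2.1) + 0×L_3(2.1)
P(2.1) = 8.274500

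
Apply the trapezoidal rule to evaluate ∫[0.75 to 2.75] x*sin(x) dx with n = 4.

f(x) = x*sin(x)
a = 0.75, b = 2.75, n = 4
h = (b - a)/n = 0.500000

Trapezoidal rule: (h/2)[f(x₀) + 2f(x₁) + 2f(x₂) + ... + f(xₙ)]

x_0 = 0.7500, f(x_0) = 0.511229, coefficient = 1
x_1 = 1.2500, f(x_1) = 1.186231, coefficient = 2
x_2 = 1.7500, f(x_2) = 1.721975, coefficient = 2
x_3 = 2.2500, f(x_3) = 1.750665, coefficient = 2
x_4 = 2.7500, f(x_4) = 1.049568, coefficient = 1

I ≈ (0.500000/2) × 10.878539 = 2.719635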